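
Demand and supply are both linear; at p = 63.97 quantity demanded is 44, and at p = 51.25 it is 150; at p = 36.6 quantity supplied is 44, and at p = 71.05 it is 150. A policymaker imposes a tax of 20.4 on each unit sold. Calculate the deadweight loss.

Demand slope = (51.25 − 63.97)/(150 − 44) = −0.12, so p = 69.25 − 0.12q.
Supply slope = (71.05 − 36.6)/(150 − 44) = 0.325, so p = 22.3 + 0.325q.
Competitive equilibrium: 69.25 − 0.12q = 22.3 + 0.325q → q* = 105.5056, p* = 56.5893.
With the tax, the buyer price exceeds the seller price by 20.4: (69.25 − 0.12q) − (22.3 + 0.325q) = 20.4 → q' = 59.6629.
Δq = 105.5056 − 59.6629 = 45.8427; the wedge equals the tax, 20.4.
Welfare loss = ½ × 45.8427 × 20.4 = 467.60.

467.60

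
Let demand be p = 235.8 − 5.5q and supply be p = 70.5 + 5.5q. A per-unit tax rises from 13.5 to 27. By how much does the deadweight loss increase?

24.85

Competitive equilibrium: 235.8 − 5.5q = 70.5 + 5.5q → q* = 15.0273, p* = 153.15.
For a per-unit tax t: Δq = t/11, so DWL = ½·t·(t/11) = t²/22.
At t = 13.5: DWL = 8.284. At t = 27: DWL = 33.136.
Increase = 33.136 − 8.284 = 24.85.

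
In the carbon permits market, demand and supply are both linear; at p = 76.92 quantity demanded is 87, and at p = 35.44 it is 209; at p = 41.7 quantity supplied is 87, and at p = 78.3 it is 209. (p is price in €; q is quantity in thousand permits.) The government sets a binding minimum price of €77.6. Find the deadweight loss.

€1040.82 thousand

Demand slope = (35.44 − 76.92)/(209 − 87) = −0.34, so p = 106.5 − 0.34q.
Supply slope = (78.3 − 41.7)/(209 − 87) = 0.3, so p = 15.6 + 0.3q.
Competitive equilibrium: 106.5 − 0.34q = 15.6 + 0.3q → q* = 142.0313, p* = 58.2094.
At the floor p = 77.6, quantity demanded = (106.5 − 77.6)/0.34 = 85.
Sellers' marginal cost at q' = 85: 15.6 + 0.3·85 = 41.1.
Δq = 142.0313 − 85 = 57.0313; wedge = 77.6 − 41.1 = 36.5.
DWL = ½ × 57.0313 × 36.5 = €1040.82 thousand.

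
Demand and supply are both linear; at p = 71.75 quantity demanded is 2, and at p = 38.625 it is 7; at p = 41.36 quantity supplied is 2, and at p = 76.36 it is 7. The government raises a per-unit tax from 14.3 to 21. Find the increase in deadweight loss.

Demand slope = (38.625 − 71.75)/(7 − 2) = −6.625, so p = 85 − 6.625q.
Supply slope = (76.36 − 41.36)/(7 − 2) = 7, so p = 27.36 + 7q.
Competitive equilibrium: 85 − 6.625q = 27.36 + 7q → q* = 4.2305, p* = 56.9732.
For a per-unit tax t: Δq = t/13.625, so DWL = ½·t·(t/13.625) = t²/27.25.
At t = 14.3: DWL = 7.504. At t = 21: DWL = 16.183.
Increase = 16.183 − 7.504 = 8.68.

8.68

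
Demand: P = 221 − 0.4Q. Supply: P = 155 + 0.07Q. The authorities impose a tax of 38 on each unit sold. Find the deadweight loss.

Competitive equilibrium: 221 − 0.4Q = 155 + 0.07Q → Q* = 140.4255, P* = 164.8298.
With the tax, the buyer price exceeds the seller price by 38: (221 − 0.4Q) − (155 + 0.07Q) = 38 → Q' = 59.5745.
ΔQ = 140.4255 − 59.5745 = 80.851; the wedge equals the tax, 38.
The triangle = ½ × 80.851 × 38 = 1536.17.

1536.17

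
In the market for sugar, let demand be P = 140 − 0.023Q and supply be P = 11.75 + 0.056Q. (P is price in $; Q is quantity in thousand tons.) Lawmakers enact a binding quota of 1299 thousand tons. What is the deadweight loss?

Competitive equilibrium: 140 − 0.023Q = 11.75 + 0.056Q → Q* = 1623.4177, P* = 102.6614.
At Q = 1299: demand price = 140 − 0.023·1299 = 110.123; supply price = 11.75 + 0.056·1299 = 84.494.
ΔQ = 1623.4177 − 1299 = 324.4177; wedge = 110.123 − 84.494 = 25.629.
DWL = ½ × 324.4177 × 25.629 = $4157.25 thousand.

$4157.25 thousand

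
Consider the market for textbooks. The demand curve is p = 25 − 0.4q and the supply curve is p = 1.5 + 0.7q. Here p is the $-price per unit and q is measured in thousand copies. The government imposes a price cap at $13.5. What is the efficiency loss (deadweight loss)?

$9.80 thousand

Competitive equilibrium: 25 − 0.4q = 1.5 + 0.7q → q* = 21.3636, p* = 16.4545.
At the ceiling p = 13.5, quantity supplied = (13.5 − 1.5)/0.7 = 17.1429.
Willingness to pay at q' = 17.1429: 25 − 0.4·17.1429 = 18.1428.
Δq = 21.3636 − 17.1429 = 4.2207; wedge = 18.1428 − 13.5 = 4.6428.
The triangle = ½ × 4.2207 × 4.6428 = $9.80 thousand.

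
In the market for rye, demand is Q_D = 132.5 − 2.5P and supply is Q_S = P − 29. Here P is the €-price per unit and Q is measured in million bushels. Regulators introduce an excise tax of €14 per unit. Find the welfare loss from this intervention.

€70 million

In inverse form: demand P = 53 − 0.4Q, supply P = 29 + Q.
Competitive equilibrium: 53 − 0.4Q = 29 + Q → Q* = 17.1429, P* = 46.1429.
With the tax, the buyer price exceeds the seller price by 14: (53 − 0.4Q) − (29 + Q) = 14 → Q' = 7.1429.
ΔQ = 17.1429 − 7.1429 = 10; the wedge equals the tax, 14.
Deadweight loss = ½ × 10 × 14 = €70 million.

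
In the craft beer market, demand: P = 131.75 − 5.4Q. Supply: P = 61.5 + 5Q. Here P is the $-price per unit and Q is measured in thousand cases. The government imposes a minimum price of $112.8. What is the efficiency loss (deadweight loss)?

Competitive equilibrium: 131.75 − 5.4Q = 61.5 + 5Q → Q* = 6.7548, P* = 95.274.
At the floor P = 112.8, quantity demanded = (131.75 − 112.8)/5.4 = 3.5093.
Sellers' marginal cost at Q' = 3.5093: 61.5 + 5·3.5093 = 79.0465.
ΔQ = 6.7548 − 3.5093 = 3.2455; wedge = 112.8 − 79.0465 = 33.7535.
The triangle = ½ × 3.2455 × 33.7535 = $54.77 thousand.

$54.77 thousand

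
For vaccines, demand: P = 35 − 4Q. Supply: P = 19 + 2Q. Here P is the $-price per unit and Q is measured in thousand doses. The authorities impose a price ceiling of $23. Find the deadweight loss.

Competitive equilibrium: 35 − 4Q = 19 + 2Q → Q* = 2.6667, P* = 24.3333.
At the ceiling P = 23, quantity supplied = (23 − 19)/2 = 2.
Willingness to pay at Q' = 2: 35 − 4·2 = 27.
ΔQ = 2.6667 − 2 = 0.6667; wedge = 27 − 23 = 4.
The triangle = ½ × 0.6667 × 4 = $1.33 thousand.

$1.33 thousand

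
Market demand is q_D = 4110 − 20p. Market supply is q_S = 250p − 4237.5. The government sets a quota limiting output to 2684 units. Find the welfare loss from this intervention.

In inverse form: demand p = 205.5 − 0.05q, supply p = 16.95 + 0.004q.
Competitive equilibrium: 205.5 − 0.05q = 16.95 + 0.004q → q* = 3491.66667, p* = 30.91667.
At q = 2684: demand price = 205.5 − 0.05·2684 = 71.3; supply price = 16.95 + 0.004·2684 = 27.686.
Δq = 3491.66667 − 2684 = 807.66667; wedge = 71.3 − 27.686 = 43.614.
Welfare loss = ½ × 807.66667 × 43.614 = 17612.787.

17612.787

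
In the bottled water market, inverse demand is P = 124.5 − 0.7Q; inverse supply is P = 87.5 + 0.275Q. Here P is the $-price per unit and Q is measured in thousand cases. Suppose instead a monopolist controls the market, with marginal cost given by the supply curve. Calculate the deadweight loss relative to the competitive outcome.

$122.61 thousand

Competitive equilibrium: 124.5 − 0.7Q = 87.5 + 0.275Q → Q* = 37.9487, P* = 97.9359.
Marginal revenue: MR = 124.5 − 1.4Q. Set MR = MC: 124.5 − 1.4Q = 87.5 + 0.275Q → Q_m = 22.0896.
Price P_m = 124.5 − 0.7·22.0896 = 109.0373; MC(Q_m) = 87.5 + 0.275·22.0896 = 93.5746.
Competitive Q* = 37.9487, so ΔQ = 15.8591; wedge = 109.0373 − 93.5746 = 15.4627.
DWL = ½ × 15.8591 × 15.4627 = $122.61 thousand.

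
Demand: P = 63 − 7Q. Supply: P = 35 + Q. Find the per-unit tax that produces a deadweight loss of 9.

Competitive equilibrium: 63 − 7Q = 35 + Q → Q* = 3.5, P* = 38.5.
A tax t gives ΔQ = t/8 and wedge t, so DWL = t²/16.
t²/16 = 9 → t² = 144 → t = 12.

12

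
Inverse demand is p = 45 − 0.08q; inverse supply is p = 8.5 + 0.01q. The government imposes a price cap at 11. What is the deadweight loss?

1088.89

Competitive equilibrium: 45 − 0.08q = 8.5 + 0.01q → q* = 405.5556, p* = 12.5556.
At the ceiling p = 11, quantity supplied = (11 − 8.5)/0.01 = 250.
Willingness to pay at q' = 250: 45 − 0.08·250 = 25.
Δq = 405.5556 − 250 = 155.5556; wedge = 25 − 11 = 14.
The triangle = ½ × 155.5556 × 14 = 1088.89.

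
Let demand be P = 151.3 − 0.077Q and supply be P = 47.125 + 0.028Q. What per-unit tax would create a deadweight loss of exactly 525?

10.5

Competitive equilibrium: 151.3 − 0.077Q = 47.125 + 0.028Q → Q* = 992.1429, P* = 74.905.
A tax t gives ΔQ = t/0.105 and wedge t, so DWL = t²/0.21.
t²/0.21 = 525 → t² = 110.25 → t = 10.5.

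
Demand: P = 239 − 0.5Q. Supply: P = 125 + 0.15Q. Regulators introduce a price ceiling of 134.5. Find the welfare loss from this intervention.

Competitive equilibrium: 239 − 0.5Q = 125 + 0.15Q → Q* = 175.38462, P* = 151.30769.
At the ceiling P = 134.5, quantity supplied = (134.5 − 125)/0.15 = 63.33333.
Willingness to pay at Q' = 63.33333: 239 − 0.5·63.33333 = 207.33334.
ΔQ = 175.38462 − 63.33333 = 112.05129; wedge = 207.33334 − 134.5 = 72.83334.
Deadweight loss = ½ × 112.05129 × 72.83334 = 4080.53.

4080.53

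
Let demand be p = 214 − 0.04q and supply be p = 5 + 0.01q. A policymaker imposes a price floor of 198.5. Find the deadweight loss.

Competitive equilibrium: 214 − 0.04q = 5 + 0.01q → q* = 4180, p* = 46.8.
At the floor p = 198.5, quantity demanded = (214 − 198.5)/0.04 = 387.5.
Sellers' marginal cost at q' = 387.5: 5 + 0.01·387.5 = 8.875.
Δq = 4180 − 387.5 = 3792.5; wedge = 198.5 − 8.875 = 189.625.
Welfare loss = ½ × 3792.5 × 189.625 = 359576.41.

359576.41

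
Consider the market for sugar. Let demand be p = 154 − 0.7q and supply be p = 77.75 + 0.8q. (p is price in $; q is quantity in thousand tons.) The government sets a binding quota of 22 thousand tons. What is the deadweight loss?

$623.52 thousand

Competitive equilibrium: 154 − 0.7q = 77.75 + 0.8q → q* = 50.8333, p* = 118.4167.
At q = 22: demand price = 154 − 0.7·22 = 138.6; supply price = 77.75 + 0.8·22 = 95.35.
Δq = 50.8333 − 22 = 28.8333; wedge = 138.6 − 95.35 = 43.25.
The triangle = ½ × 28.8333 × 43.25 = $623.52 thousand.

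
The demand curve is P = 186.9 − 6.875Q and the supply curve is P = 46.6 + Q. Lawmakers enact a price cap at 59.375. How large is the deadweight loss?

Competitive equilibrium: 186.9 − 6.875Q = 46.6 + Q → Q* = 17.8159, P* = 64.4159.
At the ceiling P = 59.375, quantity supplied = (59.375 − 46.6)/1 = 12.775.
Willingness to pay at Q' = 12.775: 186.9 − 6.875·12.775 = 99.0719.
ΔQ = 17.8159 − 12.775 = 5.0409; wedge = 99.0719 − 59.375 = 39.6969.
The triangle = ½ × 5.0409 × 39.6969 = 100.05.

100.05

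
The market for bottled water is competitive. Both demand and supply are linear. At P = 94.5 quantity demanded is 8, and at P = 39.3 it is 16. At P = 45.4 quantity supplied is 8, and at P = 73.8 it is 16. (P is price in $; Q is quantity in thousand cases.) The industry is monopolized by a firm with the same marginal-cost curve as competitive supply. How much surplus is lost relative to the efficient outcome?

$133.26 thousand

Demand slope = (39.3 − 94.5)/(16 − 8) = −6.9, so P = 149.7 − 6.9Q.
Supply slope = (73.8 − 45.4)/(16 − 8) = 3.55, so P = 17 + 3.55Q.
Competitive equilibrium: 149.7 − 6.9Q = 17 + 3.55Q → Q* = 12.6986, P* = 62.0799.
Marginal revenue: MR = 149.7 − 13.8Q. Set MR = MC: 149.7 − 13.8Q = 17 + 3.55Q → Q_m = 7.6484.
Price P_m = 149.7 − 6.9·7.6484 = 96.926; MC(Q_m) = 17 + 3.55·7.6484 = 44.1518.
Competitive Q* = 12.6986, so ΔQ = 5.0502; wedge = 96.926 − 44.1518 = 52.7742.
Deadweight loss = ½ × 5.0502 × 52.7742 = $133.26 thousand.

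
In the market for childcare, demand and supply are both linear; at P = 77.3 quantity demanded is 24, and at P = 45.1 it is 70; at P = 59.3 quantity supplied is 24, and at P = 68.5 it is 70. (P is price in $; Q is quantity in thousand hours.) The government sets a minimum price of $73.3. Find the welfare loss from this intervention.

$91.84 thousand

Demand slope = (45.1 − 77.3)/(70 − 24) = −0.7, so P = 94.1 − 0.7Q.
Supply slope = (68.5 − 59.3)/(70 − 24) = 0.2, so P = 54.5 + 0.2Q.
Competitive equilibrium: 94.1 − 0.7Q = 54.5 + 0.2Q → Q* = 44, P* = 63.3.
At the floor P = 73.3, quantity demanded = (94.1 − 73.3)/0.7 = 29.7143.
Sellers' marginal cost at Q' = 29.7143: 54.5 + 0.2·29.7143 = 60.4429.
ΔQ = 44 − 29.7143 = 14.2857; wedge = 73.3 − 60.4429 = 12.8571.
The triangle = ½ × 14.2857 × 12.8571 = $91.84 thousand.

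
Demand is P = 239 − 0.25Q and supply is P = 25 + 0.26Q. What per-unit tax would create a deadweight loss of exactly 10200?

Competitive equilibrium: 239 − 0.25Q = 25 + 0.26Q → Q* = 419.6078, P* = 134.098.
A tax t gives ΔQ = t/0.51 and wedge t, so DWL = t²/1.02.
t²/1.02 = 10200 → t² = 10404 → t = 102.

102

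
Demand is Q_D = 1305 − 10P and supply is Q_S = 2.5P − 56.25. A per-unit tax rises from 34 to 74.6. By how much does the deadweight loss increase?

4409.16

In inverse form: demand P = 130.5 − 0.1Q, supply P = 22.5 + 0.4Q.
Competitive equilibrium: 130.5 − 0.1Q = 22.5 + 0.4Q → Q* = 216, P* = 108.9.
For a per-unit tax t: ΔQ = t/0.5, so DWL = ½·t·(t/0.5) = t²/1.
At t = 34: DWL = 1156. At t = 74.6: DWL = 5565.16.
Increase = 5565.16 − 1156 = 4409.16.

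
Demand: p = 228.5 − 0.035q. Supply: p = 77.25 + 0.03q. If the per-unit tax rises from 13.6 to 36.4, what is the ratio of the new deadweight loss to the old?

7.163

Competitive equilibrium: 228.5 − 0.035q = 77.25 + 0.03q → q* = 2326.9231, p* = 147.0577.
For a per-unit tax t: Δq = t/0.065, so DWL = ½·t·(t/0.065) = t²/0.13.
At t = 13.6: DWL = 1422.769. At t = 36.4: DWL = 10192.
Ratio = (36.4/13.6)² = 7.163.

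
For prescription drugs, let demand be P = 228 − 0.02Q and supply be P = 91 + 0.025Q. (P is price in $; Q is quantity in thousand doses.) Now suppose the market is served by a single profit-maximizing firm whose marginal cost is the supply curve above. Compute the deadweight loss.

$19743.85 thousand

Competitive equilibrium: 228 − 0.02Q = 91 + 0.025Q → Q* = 3044.44444, P* = 167.11111.
Marginal revenue: MR = 228 − 0.04Q. Set MR = MC: 228 − 0.04Q = 91 + 0.025Q → Q_m = 2107.69231.
Price P_m = 228 − 0.02·2107.69231 = 185.84615; MC(Q_m) = 91 + 0.025·2107.69231 = 143.69231.
Competitive Q* = 3044.44444, so ΔQ = 936.75213; wedge = 185.84615 − 143.69231 = 42.15384.
DWL = ½ × 936.75213 × 42.15384 = $19743.85 thousand.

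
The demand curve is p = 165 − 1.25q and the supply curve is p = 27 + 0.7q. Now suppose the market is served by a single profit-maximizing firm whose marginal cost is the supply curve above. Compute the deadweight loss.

745.10

Competitive equilibrium: 165 − 1.25q = 27 + 0.7q → q* = 70.7692, p* = 76.5385.
Marginal revenue: MR = 165 − 2.5q. Set MR = MC: 165 − 2.5q = 27 + 0.7q → q_m = 43.125.
Price p_m = 165 − 1.25·43.125 = 111.0938; MC(q_m) = 27 + 0.7·43.125 = 57.1875.
Competitive q* = 70.7692, so Δq = 27.6442; wedge = 111.0938 − 57.1875 = 53.9063.
DWL = ½ × 27.6442 × 53.9063 = 745.10.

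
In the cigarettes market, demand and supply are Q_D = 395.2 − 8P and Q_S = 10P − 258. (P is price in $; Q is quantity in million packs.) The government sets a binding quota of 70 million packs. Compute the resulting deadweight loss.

$136.94 million

In inverse form: demand P = 49.4 − 0.125Q, supply P = 25.8 + 0.1Q.
Competitive equilibrium: 49.4 − 0.125Q = 25.8 + 0.1Q → Q* = 104.8889, P* = 36.2889.
At Q = 70: demand price = 49.4 − 0.125·70 = 40.65; supply price = 25.8 + 0.1·70 = 32.8.
ΔQ = 104.8889 − 70 = 34.8889; wedge = 40.65 − 32.8 = 7.85.
The triangle = ½ × 34.8889 × 7.85 = $136.94 million.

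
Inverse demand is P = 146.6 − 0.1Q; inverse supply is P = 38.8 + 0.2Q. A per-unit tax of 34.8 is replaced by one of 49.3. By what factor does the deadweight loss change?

2.007

Competitive equilibrium: 146.6 − 0.1Q = 38.8 + 0.2Q → Q* = 359.3333, P* = 110.6667.
For a per-unit tax t: ΔQ = t/0.3, so DWL = ½·t·(t/0.3) = t²/0.6.
At t = 34.8: DWL = 2018.4. At t = 49.3: DWL = 4050.817.
Ratio = (49.3/34.8)² = 2.007.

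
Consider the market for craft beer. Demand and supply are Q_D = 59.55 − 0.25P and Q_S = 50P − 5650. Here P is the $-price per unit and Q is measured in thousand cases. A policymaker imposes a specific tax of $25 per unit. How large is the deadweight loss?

In inverse form: demand P = 238.2 − 4Q, supply P = 113 + 0.02Q.
Competitive equilibrium: 238.2 − 4Q = 113 + 0.02Q → Q* = 31.1443, P* = 113.6229.
With the tax, the buyer price exceeds the seller price by 25: (238.2 − 4Q) − (113 + 0.02Q) = 25 → Q' = 24.9254.
ΔQ = 31.1443 − 24.9254 = 6.2189; the wedge equals the tax, 25.
The triangle = ½ × 6.2189 × 25 = $77.74 thousand.

$77.74 thousand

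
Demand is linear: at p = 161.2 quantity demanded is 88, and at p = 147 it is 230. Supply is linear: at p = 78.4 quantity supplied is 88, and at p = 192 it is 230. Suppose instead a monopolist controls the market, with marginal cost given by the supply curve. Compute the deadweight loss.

Demand slope = (147 − 161.2)/(230 − 88) = −0.1, so p = 170 − 0.1q.
Supply slope = (192 − 78.4)/(230 − 88) = 0.8, so p = 8 + 0.8q.
Competitive equilibrium: 170 − 0.1q = 8 + 0.8q → q* = 180, p* = 152.
Marginal revenue: MR = 170 − 0.2q. Set MR = MC: 170 − 0.2q = 8 + 0.8q → q_m = 162.
Price p_m = 170 − 0.1·162 = 153.8; MC(q_m) = 8 + 0.8·162 = 137.6.
Competitive q* = 180, so Δq = 18; wedge = 153.8 − 137.6 = 16.2.
Welfare loss = ½ × 18 × 16.2 = 145.80.

145.80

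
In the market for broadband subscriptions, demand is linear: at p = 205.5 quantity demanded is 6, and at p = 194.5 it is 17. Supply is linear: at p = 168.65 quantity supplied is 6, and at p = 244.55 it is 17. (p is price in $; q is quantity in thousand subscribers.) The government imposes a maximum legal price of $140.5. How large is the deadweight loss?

Demand slope = (194.5 − 205.5)/(17 − 6) = −1, so p = 211.5 − q.
Supply slope = (244.55 − 168.65)/(17 − 6) = 6.9, so p = 127.25 + 6.9q.
Competitive equilibrium: 211.5 − q = 127.25 + 6.9q → q* = 10.6646, p* = 200.8354.
At the ceiling p = 140.5, quantity supplied = (140.5 − 127.25)/6.9 = 1.9203.
Willingness to pay at q' = 1.9203: 211.5 − 1·1.9203 = 209.5797.
Δq = 10.6646 − 1.9203 = 8.7443; wedge = 209.5797 − 140.5 = 69.0797.
Deadweight loss = ½ × 8.7443 × 69.0797 = $302.03 thousand.

$302.03 thousand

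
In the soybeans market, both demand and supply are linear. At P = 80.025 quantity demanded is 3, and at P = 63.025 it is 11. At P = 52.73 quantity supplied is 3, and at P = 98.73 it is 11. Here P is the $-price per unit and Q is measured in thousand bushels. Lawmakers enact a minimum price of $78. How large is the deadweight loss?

$24.87 thousand

Demand slope = (63.025 − 80.025)/(11 − 3) = −2.125, so P = 86.4 − 2.125Q.
Supply slope = (98.73 − 52.73)/(11 − 3) = 5.75, so P = 35.48 + 5.75Q.
Competitive equilibrium: 86.4 − 2.125Q = 35.48 + 5.75Q → Q* = 6.466, P* = 72.6597.
At the floor P = 78, quantity demanded = (86.4 − 78)/2.125 = 3.9529.
Sellers' marginal cost at Q' = 3.9529: 35.48 + 5.75·3.9529 = 58.2092.
ΔQ = 6.466 − 3.9529 = 2.5131; wedge = 78 − 58.2092 = 19.7908.
Deadweight loss = ½ × 2.5131 × 19.7908 = $24.87 thousand.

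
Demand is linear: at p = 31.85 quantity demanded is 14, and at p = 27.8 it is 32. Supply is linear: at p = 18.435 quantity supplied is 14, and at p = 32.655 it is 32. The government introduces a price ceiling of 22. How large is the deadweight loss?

Demand slope = (27.8 − 31.85)/(32 − 14) = −0.225, so p = 35 − 0.225q.
Supply slope = (32.655 − 18.435)/(32 − 14) = 0.79, so p = 7.375 + 0.79q.
Competitive equilibrium: 35 − 0.225q = 7.375 + 0.79q → q* = 27.2167, p* = 28.8762.
At the ceiling p = 22, quantity supplied = (22 − 7.375)/0.79 = 18.5127.
Willingness to pay at q' = 18.5127: 35 − 0.225·18.5127 = 30.8346.
Δq = 27.2167 − 18.5127 = 8.704; wedge = 30.8346 − 22 = 8.8346.
DWL = ½ × 8.704 × 8.8346 = 38.45.

38.45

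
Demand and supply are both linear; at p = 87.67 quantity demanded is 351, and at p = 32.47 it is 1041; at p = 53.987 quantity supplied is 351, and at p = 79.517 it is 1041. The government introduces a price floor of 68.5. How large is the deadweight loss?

136.27

Demand slope = (32.47 − 87.67)/(1041 − 351) = −0.08, so p = 115.75 − 0.08q.
Supply slope = (79.517 − 53.987)/(1041 − 351) = 0.037, so p = 41 + 0.037q.
Competitive equilibrium: 115.75 − 0.08q = 41 + 0.037q → q* = 638.8889, p* = 64.6389.
At the floor p = 68.5, quantity demanded = (115.75 − 68.5)/0.08 = 590.625.
Sellers' marginal cost at q' = 590.625: 41 + 0.037·590.625 = 62.8531.
Δq = 638.8889 − 590.625 = 48.2639; wedge = 68.5 − 62.8531 = 5.6469.
DWL = ½ × 48.2639 × 5.6469 = 136.27.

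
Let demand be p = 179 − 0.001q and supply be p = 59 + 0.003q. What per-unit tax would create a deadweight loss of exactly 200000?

Competitive equilibrium: 179 − 0.001q = 59 + 0.003q → q* = 30000, p* = 149.
A tax t gives Δq = t/0.004 and wedge t, so DWL = t²/0.008.
t²/0.008 = 200000 → t² = 1600 → t = 40.

40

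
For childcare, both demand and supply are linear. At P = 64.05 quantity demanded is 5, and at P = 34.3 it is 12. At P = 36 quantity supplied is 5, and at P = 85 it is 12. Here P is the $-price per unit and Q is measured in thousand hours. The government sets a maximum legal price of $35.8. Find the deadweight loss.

Demand slope = (34.3 − 64.05)/(12 − 5) = −4.25, so P = 85.3 − 4.25Q.
Supply slope = (85 − 36)/(12 − 5) = 7, so P = 1 + 7Q.
Competitive equilibrium: 85.3 − 4.25Q = 1 + 7Q → Q* = 7.4933, P* = 53.4533.
At the ceiling P = 35.8, quantity supplied = (35.8 − 1)/7 = 4.9714.
Willingness to pay at Q' = 4.9714: 85.3 − 4.25·4.9714 = 64.1716.
ΔQ = 7.4933 − 4.9714 = 2.5219; wedge = 64.1716 − 35.8 = 28.3716.
Welfare loss = ½ × 2.5219 × 28.3716 = $35.78 thousand.

$35.78 thousand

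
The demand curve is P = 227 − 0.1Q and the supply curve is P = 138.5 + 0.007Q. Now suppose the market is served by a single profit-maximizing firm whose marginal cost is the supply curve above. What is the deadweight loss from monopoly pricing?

8541.46

Competitive equilibrium: 227 − 0.1Q = 138.5 + 0.007Q → Q* = 827.1028, P* = 144.2897.
Marginal revenue: MR = 227 − 0.2Q. Set MR = MC: 227 − 0.2Q = 138.5 + 0.007Q → Q_m = 427.5362.
Price P_m = 227 − 0.1·427.5362 = 184.2464; MC(Q_m) = 138.5 + 0.007·427.5362 = 141.4928.
Competitive Q* = 827.1028, so ΔQ = 399.5666; wedge = 184.2464 − 141.4928 = 42.7536.
The triangle = ½ × 399.5666 × 42.7536 = 8541.46.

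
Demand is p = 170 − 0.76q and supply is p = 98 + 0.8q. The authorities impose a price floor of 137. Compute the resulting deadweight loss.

Competitive equilibrium: 170 − 0.76q = 98 + 0.8q → q* = 46.15385, p* = 134.92308.
At the floor p = 137, quantity demanded = (170 − 137)/0.76 = 43.42105.
Sellers' marginal cost at q' = 43.42105: 98 + 0.8·43.42105 = 132.73684.
Δq = 46.15385 − 43.42105 = 2.7328; wedge = 137 − 132.73684 = 4.26316.
The triangle = ½ × 2.7328 × 4.26316 = 5.83.

5.83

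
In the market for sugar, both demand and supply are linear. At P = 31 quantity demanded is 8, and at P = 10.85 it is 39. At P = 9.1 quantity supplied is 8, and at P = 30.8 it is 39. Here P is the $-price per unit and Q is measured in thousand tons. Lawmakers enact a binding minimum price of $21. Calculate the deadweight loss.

Demand slope = (10.85 − 31)/(39 − 8) = −0.65, so P = 36.2 − 0.65Q.
Supply slope = (30.8 − 9.1)/(39 − 8) = 0.7, so P = 3.5 + 0.7Q.
Competitive equilibrium: 36.2 − 0.65Q = 3.5 + 0.7Q → Q* = 24.2222, P* = 20.4556.
At the floor P = 21, quantity demanded = (36.2 − 21)/0.65 = 23.3846.
Sellers' marginal cost at Q' = 23.3846: 3.5 + 0.7·23.3846 = 19.8692.
ΔQ = 24.2222 − 23.3846 = 0.8376; wedge = 21 − 19.8692 = 1.1308.
DWL = ½ × 0.8376 × 1.1308 = $0.47 thousand.

$0.47 thousand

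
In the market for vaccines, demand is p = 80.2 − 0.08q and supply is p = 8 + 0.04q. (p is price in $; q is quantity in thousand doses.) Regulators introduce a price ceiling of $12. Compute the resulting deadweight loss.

Competitive equilibrium: 80.2 − 0.08q = 8 + 0.04q → q* = 601.6667, p* = 32.0667.
At the ceiling p = 12, quantity supplied = (12 − 8)/0.04 = 100.
Willingness to pay at q' = 100: 80.2 − 0.08·100 = 72.2.
Δq = 601.6667 − 100 = 501.6667; wedge = 72.2 − 12 = 60.2.
Welfare loss = ½ × 501.6667 × 60.2 = $15100.17 thousand.

$15100.17 thousand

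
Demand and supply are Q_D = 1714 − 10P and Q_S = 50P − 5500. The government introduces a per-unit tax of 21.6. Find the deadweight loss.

In inverse form: demand P = 171.4 − 0.1Q, supply P = 110 + 0.02Q.
Competitive equilibrium: 171.4 − 0.1Q = 110 + 0.02Q → Q* = 511.6667, P* = 120.2333.
With the tax, the buyer price exceeds the seller price by 21.6: (171.4 − 0.1Q) − (110 + 0.02Q) = 21.6 → Q' = 331.6667.
ΔQ = 511.6667 − 331.6667 = 180; the wedge equals the tax, 21.6.
DWL = ½ × 180 × 21.6 = 1944.

1944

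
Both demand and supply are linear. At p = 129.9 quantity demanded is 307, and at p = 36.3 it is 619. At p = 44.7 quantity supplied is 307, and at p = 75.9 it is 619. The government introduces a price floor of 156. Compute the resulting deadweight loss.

Demand slope = (36.3 − 129.9)/(619 − 307) = −0.3, so p = 222 − 0.3q.
Supply slope = (75.9 − 44.7)/(619 − 307) = 0.1, so p = 14 + 0.1q.
Competitive equilibrium: 222 − 0.3q = 14 + 0.1q → q* = 520, p* = 66.
At the floor p = 156, quantity demanded = (222 − 156)/0.3 = 220.
Sellers' marginal cost at q' = 220: 14 + 0.1·220 = 36.
Δq = 520 − 220 = 300; wedge = 156 − 36 = 120.
Welfare loss = ½ × 300 × 120 = 18000.

18000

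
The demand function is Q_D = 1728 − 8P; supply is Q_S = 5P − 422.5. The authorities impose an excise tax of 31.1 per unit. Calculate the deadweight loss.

In inverse form: demand P = 216 − 0.125Q, supply P = 84.5 + 0.2Q.
Competitive equilibrium: 216 − 0.125Q = 84.5 + 0.2Q → Q* = 404.6154, P* = 165.4231.
With the tax, the buyer price exceeds the seller price by 31.1: (216 − 0.125Q) − (84.5 + 0.2Q) = 31.1 → Q' = 308.9231.
ΔQ = 404.6154 − 308.9231 = 95.6923; the wedge equals the tax, 31.1.
Welfare loss = ½ × 95.6923 × 31.1 = 1488.02.

1488.02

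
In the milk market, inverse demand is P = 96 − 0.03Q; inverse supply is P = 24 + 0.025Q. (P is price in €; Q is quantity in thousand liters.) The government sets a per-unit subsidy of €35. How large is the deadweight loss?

€11136.36 thousand

Competitive equilibrium: 96 − 0.03Q = 24 + 0.025Q → Q* = 1309.0909, P* = 56.7273.
The subsidy lowers effective supply by 35: P = 0.025Q − 11.
New quantity: 96 − 0.03Q = 0.025Q − 11 → Q' = 1945.4545.
Overproduction ΔQ = 1945.4545 − 1309.0909 = 636.3636; wedge = subsidy = 35.
Deadweight loss = ½ × 636.3636 × 35 = €11136.36 thousand.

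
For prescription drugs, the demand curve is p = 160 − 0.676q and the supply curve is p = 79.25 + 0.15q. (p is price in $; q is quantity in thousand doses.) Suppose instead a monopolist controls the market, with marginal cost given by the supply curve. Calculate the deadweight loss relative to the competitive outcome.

Competitive equilibrium: 160 − 0.676q = 79.25 + 0.15q → q* = 97.7603, p* = 93.914.
Marginal revenue: MR = 160 − 1.352q. Set MR = MC: 160 − 1.352q = 79.25 + 0.15q → q_m = 53.7617.
Price p_m = 160 − 0.676·53.7617 = 123.6571; MC(q_m) = 79.25 + 0.15·53.7617 = 87.3143.
Competitive q* = 97.7603, so Δq = 43.9986; wedge = 123.6571 − 87.3143 = 36.3428.
DWL = ½ × 43.9986 × 36.3428 = $799.52 thousand.

$799.52 thousand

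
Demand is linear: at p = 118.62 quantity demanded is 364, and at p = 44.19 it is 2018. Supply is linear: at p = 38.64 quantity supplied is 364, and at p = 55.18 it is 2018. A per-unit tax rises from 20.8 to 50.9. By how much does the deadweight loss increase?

19619.73

Demand slope = (44.19 − 118.62)/(2018 − 364) = −0.045, so p = 135 − 0.045q.
Supply slope = (55.18 − 38.64)/(2018 − 364) = 0.01, so p = 35 + 0.01q.
Competitive equilibrium: 135 − 0.045q = 35 + 0.01q → q* = 1818.1818, p* = 53.1818.
For a per-unit tax t: Δq = t/0.055, so DWL = ½·t·(t/0.055) = t²/0.11.
At t = 20.8: DWL = 3933.091. At t = 50.9: DWL = 23552.818.
Increase = 23552.818 − 3933.091 = 19619.73.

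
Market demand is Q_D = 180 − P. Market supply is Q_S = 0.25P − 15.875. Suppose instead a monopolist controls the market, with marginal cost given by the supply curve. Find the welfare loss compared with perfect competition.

37.70

In inverse form: demand P = 180 − Q, supply P = 63.5 + 4Q.
Competitive equilibrium: 180 − Q = 63.5 + 4Q → Q* = 23.3, P* = 156.7.
Marginal revenue: MR = 180 − 2Q. Set MR = MC: 180 − 2Q = 63.5 + 4Q → Q_m = 19.4167.
Price P_m = 180 − 1·19.4167 = 160.5833; MC(Q_m) = 63.5 + 4·19.4167 = 141.1668.
Competitive Q* = 23.3, so ΔQ = 3.8833; wedge = 160.5833 − 141.1668 = 19.4165.
Deadweight loss = ½ × 3.8833 × 19.4165 = 37.70.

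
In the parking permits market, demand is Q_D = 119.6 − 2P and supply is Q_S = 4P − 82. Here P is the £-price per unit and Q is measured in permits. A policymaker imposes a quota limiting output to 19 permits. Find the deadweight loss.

In inverse form: demand P = 59.8 − 0.5Q, supply P = 20.5 + 0.25Q.
Competitive equilibrium: 59.8 − 0.5Q = 20.5 + 0.25Q → Q* = 52.4, P* = 33.6.
At Q = 19: demand price = 59.8 − 0.5·19 = 50.3; supply price = 20.5 + 0.25·19 = 25.25.
ΔQ = 52.4 − 19 = 33.4; wedge = 50.3 − 25.25 = 25.05.
DWL = ½ × 33.4 × 25.05 = £418.335.

£418.335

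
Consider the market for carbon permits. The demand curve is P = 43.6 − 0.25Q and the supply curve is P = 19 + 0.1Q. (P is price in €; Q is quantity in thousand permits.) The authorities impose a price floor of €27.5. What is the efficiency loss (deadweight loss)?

Competitive equilibrium: 43.6 − 0.25Q = 19 + 0.1Q → Q* = 70.2857, P* = 26.0286.
At the floor P = 27.5, quantity demanded = (43.6 − 27.5)/0.25 = 64.4.
Sellers' marginal cost at Q' = 64.4: 19 + 0.1·64.4 = 25.44.
ΔQ = 70.2857 − 64.4 = 5.8857; wedge = 27.5 − 25.44 = 2.06.
DWL = ½ × 5.8857 × 2.06 = €6.06 thousand.

€6.06 thousand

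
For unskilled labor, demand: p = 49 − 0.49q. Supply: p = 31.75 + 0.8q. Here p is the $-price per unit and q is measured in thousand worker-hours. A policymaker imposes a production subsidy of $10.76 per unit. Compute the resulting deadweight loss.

$44.88 thousand

Competitive equilibrium: 49 − 0.49q = 31.75 + 0.8q → q* = 13.3721, p* = 42.4477.
The subsidy lowers effective supply by 10.76: p = 20.99 + 0.8q.
New quantity: 49 − 0.49q = 20.99 + 0.8q → q' = 21.7132.
Overproduction Δq = 21.7132 − 13.3721 = 8.3411; wedge = subsidy = 10.76.
Welfare loss = ½ × 8.3411 × 10.76 = $44.88 thousand.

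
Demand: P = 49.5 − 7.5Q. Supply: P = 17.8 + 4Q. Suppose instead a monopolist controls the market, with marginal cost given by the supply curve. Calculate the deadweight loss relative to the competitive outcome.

Competitive equilibrium: 49.5 − 7.5Q = 17.8 + 4Q → Q* = 2.7565, P* = 28.8261.
Marginal revenue: MR = 49.5 − 15Q. Set MR = MC: 49.5 − 15Q = 17.8 + 4Q → Q_m = 1.6684.
Price P_m = 49.5 − 7.5·1.6684 = 36.987; MC(Q_m) = 17.8 + 4·1.6684 = 24.4736.
Competitive Q* = 2.7565, so ΔQ = 1.0881; wedge = 36.987 − 24.4736 = 12.5134.
DWL = ½ × 1.0881 × 12.5134 = 6.81.

6.81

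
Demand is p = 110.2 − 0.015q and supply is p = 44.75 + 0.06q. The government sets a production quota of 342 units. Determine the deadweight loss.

10560.27

Competitive equilibrium: 110.2 − 0.015q = 44.75 + 0.06q → q* = 872.6667, p* = 97.11.
At q = 342: demand price = 110.2 − 0.015·342 = 105.07; supply price = 44.75 + 0.06·342 = 65.27.
Δq = 872.6667 − 342 = 530.6667; wedge = 105.07 − 65.27 = 39.8.
The triangle = ½ × 530.6667 × 39.8 = 10560.27.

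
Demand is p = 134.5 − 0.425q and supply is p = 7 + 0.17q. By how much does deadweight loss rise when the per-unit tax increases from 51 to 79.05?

3065.46

Competitive equilibrium: 134.5 − 0.425q = 7 + 0.17q → q* = 214.2857, p* = 43.4286.
For a per-unit tax t: Δq = t/0.595, so DWL = ½·t·(t/0.595) = t²/1.19.
At t = 51: DWL = 2185.7143. At t = 79.05: DWL = 5251.1786.
Increase = 5251.1786 − 2185.7143 = 3065.46.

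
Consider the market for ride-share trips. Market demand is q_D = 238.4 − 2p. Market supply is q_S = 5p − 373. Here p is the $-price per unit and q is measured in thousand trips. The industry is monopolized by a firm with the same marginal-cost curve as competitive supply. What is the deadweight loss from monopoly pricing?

$246.67 thousand

In inverse form: demand p = 119.2 − 0.5q, supply p = 74.6 + 0.2q.
Competitive equilibrium: 119.2 − 0.5q = 74.6 + 0.2q → q* = 63.7143, p* = 87.3429.
Marginal revenue: MR = 119.2 − q. Set MR = MC: 119.2 − q = 74.6 + 0.2q → q_m = 37.1667.
Price p_m = 119.2 − 0.5·37.1667 = 100.6167; MC(q_m) = 74.6 + 0.2·37.1667 = 82.0333.
Competitive q* = 63.7143, so Δq = 26.5476; wedge = 100.6167 − 82.0333 = 18.5834.
The triangle = ½ × 26.5476 × 18.5834 = $246.67 thousand.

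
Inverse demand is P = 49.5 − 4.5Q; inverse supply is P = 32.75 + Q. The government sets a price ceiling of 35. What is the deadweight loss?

1.74

Competitive equilibrium: 49.5 − 4.5Q = 32.75 + Q → Q* = 3.0455, P* = 35.7955.
At the ceiling P = 35, quantity supplied = (35 − 32.75)/1 = 2.25.
Willingness to pay at Q' = 2.25: 49.5 − 4.5·2.25 = 39.375.
ΔQ = 3.0455 − 2.25 = 0.7955; wedge = 39.375 − 35 = 4.375.
Deadweight loss = ½ × 0.7955 × 4.375 = 1.74.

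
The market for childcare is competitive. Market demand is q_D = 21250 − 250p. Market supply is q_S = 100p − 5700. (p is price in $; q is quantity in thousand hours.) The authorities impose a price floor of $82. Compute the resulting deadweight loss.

In inverse form: demand p = 85 − 0.004q, supply p = 57 + 0.01q.
Competitive equilibrium: 85 − 0.004q = 57 + 0.01q → q* = 2000, p* = 77.
At the floor p = 82, quantity demanded = (85 − 82)/0.004 = 750.
Sellers' marginal cost at q' = 750: 57 + 0.01·750 = 64.5.
Δq = 2000 − 750 = 1250; wedge = 82 − 64.5 = 17.5.
Welfare loss = ½ × 1250 × 17.5 = $10937.50 thousand.

$10937.50 thousand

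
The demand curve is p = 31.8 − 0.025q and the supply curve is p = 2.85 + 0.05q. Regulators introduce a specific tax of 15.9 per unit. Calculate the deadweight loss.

1685.40

Competitive equilibrium: 31.8 − 0.025q = 2.85 + 0.05q → q* = 386, p* = 22.15.
With the tax, the buyer price exceeds the seller price by 15.9: (31.8 − 0.025q) − (2.85 + 0.05q) = 15.9 → q' = 174.
Δq = 386 − 174 = 212; the wedge equals the tax, 15.9.
DWL = ½ × 212 × 15.9 = 1685.40.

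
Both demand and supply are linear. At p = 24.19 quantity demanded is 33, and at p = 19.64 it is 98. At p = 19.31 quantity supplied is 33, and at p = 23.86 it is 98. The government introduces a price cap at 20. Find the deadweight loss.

43.75

Demand slope = (19.64 − 24.19)/(98 − 33) = −0.07, so p = 26.5 − 0.07q.
Supply slope = (23.86 − 19.31)/(98 − 33) = 0.07, so p = 17 + 0.07q.
Competitive equilibrium: 26.5 − 0.07q = 17 + 0.07q → q* = 67.8571, p* = 21.75.
At the ceiling p = 20, quantity supplied = (20 − 17)/0.07 = 42.8571.
Willingness to pay at q' = 42.8571: 26.5 − 0.07·42.8571 = 23.5.
Δq = 67.8571 − 42.8571 = 25; wedge = 23.5 − 20 = 3.5.
DWL = ½ × 25 × 3.5 = 43.75.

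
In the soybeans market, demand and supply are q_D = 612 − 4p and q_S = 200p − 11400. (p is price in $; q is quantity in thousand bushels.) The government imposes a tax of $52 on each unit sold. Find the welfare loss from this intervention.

$5301.96 thousand

In inverse form: demand p = 153 − 0.25q, supply p = 57 + 0.005q.
Competitive equilibrium: 153 − 0.25q = 57 + 0.005q → q* = 376.4706, p* = 58.8824.
With the tax, the buyer price exceeds the seller price by 52: (153 − 0.25q) − (57 + 0.005q) = 52 → q' = 172.549.
Δq = 376.4706 − 172.549 = 203.9216; the wedge equals the tax, 52.
Welfare loss = ½ × 203.9216 × 52 = $5301.96 thousand.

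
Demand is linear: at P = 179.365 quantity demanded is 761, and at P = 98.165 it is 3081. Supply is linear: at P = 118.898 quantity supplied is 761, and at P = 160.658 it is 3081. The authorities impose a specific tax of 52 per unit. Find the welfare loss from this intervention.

25509.43

Demand slope = (98.165 − 179.365)/(3081 − 761) = −0.035, so P = 206 − 0.035Q.
Supply slope = (160.658 − 118.898)/(3081 − 761) = 0.018, so P = 105.2 + 0.018Q.
Competitive equilibrium: 206 − 0.035Q = 105.2 + 0.018Q → Q* = 1901.8868, P* = 139.434.
With the tax, the buyer price exceeds the seller price by 52: (206 − 0.035Q) − (105.2 + 0.018Q) = 52 → Q' = 920.7547.
ΔQ = 1901.8868 − 920.7547 = 981.1321; the wedge equals the tax, 52.
Welfare loss = ½ × 981.1321 × 52 = 25509.43.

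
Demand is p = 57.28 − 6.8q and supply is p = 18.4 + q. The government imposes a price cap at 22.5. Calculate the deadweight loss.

3.05

Competitive equilibrium: 57.28 − 6.8q = 18.4 + q → q* = 4.9846, p* = 23.3846.
At the ceiling p = 22.5, quantity supplied = (22.5 − 18.4)/1 = 4.1.
Willingness to pay at q' = 4.1: 57.28 − 6.8·4.1 = 29.4.
Δq = 4.9846 − 4.1 = 0.8846; wedge = 29.4 − 22.5 = 6.9.
Welfare loss = ½ × 0.8846 × 6.9 = 3.05.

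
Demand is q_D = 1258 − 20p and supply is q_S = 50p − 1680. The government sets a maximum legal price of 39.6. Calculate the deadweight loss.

In inverse form: demand p = 62.9 − 0.05q, supply p = 33.6 + 0.02q.
Competitive equilibrium: 62.9 − 0.05q = 33.6 + 0.02q → q* = 418.5714, p* = 41.9714.
At the ceiling p = 39.6, quantity supplied = (39.6 − 33.6)/0.02 = 300.
Willingness to pay at q' = 300: 62.9 − 0.05·300 = 47.9.
Δq = 418.5714 − 300 = 118.5714; wedge = 47.9 − 39.6 = 8.3.
The triangle = ½ × 118.5714 × 8.3 = 492.07.

492.07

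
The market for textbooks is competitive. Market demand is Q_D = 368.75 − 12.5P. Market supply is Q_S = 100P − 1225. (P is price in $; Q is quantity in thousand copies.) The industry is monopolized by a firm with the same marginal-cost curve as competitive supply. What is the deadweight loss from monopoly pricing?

$366.09 thousand

In inverse form: demand P = 29.5 − 0.08Q, supply P = 12.25 + 0.01Q.
Competitive equilibrium: 29.5 − 0.08Q = 12.25 + 0.01Q → Q* = 191.6667, P* = 14.1667.
Marginal revenue: MR = 29.5 − 0.16Q. Set MR = MC: 29.5 − 0.16Q = 12.25 + 0.01Q → Q_m = 101.4706.
Price P_m = 29.5 − 0.08·101.4706 = 21.3824; MC(Q_m) = 12.25 + 0.01·101.4706 = 13.2647.
Competitive Q* = 191.6667, so ΔQ = 90.1961; wedge = 21.3824 − 13.2647 = 8.1177.
DWL = ½ × 90.1961 × 8.1177 = $366.09 thousand.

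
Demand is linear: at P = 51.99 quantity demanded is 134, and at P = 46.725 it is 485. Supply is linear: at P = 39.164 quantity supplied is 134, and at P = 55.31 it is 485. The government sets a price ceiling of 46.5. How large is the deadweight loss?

78.66

Demand slope = (46.725 − 51.99)/(485 − 134) = −0.015, so P = 54 − 0.015Q.
Supply slope = (55.31 − 39.164)/(485 − 134) = 0.046, so P = 33 + 0.046Q.
Competitive equilibrium: 54 − 0.015Q = 33 + 0.046Q → Q* = 344.2623, P* = 48.8361.
At the ceiling P = 46.5, quantity supplied = (46.5 − 33)/0.046 = 293.4783.
Willingness to pay at Q' = 293.4783: 54 − 0.015·293.4783 = 49.5978.
ΔQ = 344.2623 − 293.4783 = 50.784; wedge = 49.5978 − 46.5 = 3.0978.
DWL = ½ × 50.784 × 3.0978 = 78.66.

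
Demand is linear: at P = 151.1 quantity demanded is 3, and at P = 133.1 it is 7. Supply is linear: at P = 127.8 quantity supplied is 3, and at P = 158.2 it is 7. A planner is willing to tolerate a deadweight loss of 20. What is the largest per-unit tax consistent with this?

Demand slope = (133.1 − 151.1)/(7 − 3) = −4.5, so P = 164.6 − 4.5Q.
Supply slope = (158.2 − 127.8)/(7 − 3) = 7.6, so P = 105 + 7.6Q.
Competitive equilibrium: 164.6 − 4.5Q = 105 + 7.6Q → Q* = 4.9256, P* = 142.4347.
A tax t gives ΔQ = t/12.1 and wedge t, so DWL = t²/24.2.
t²/24.2 = 20 → t² = 484 → t = 22.

22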